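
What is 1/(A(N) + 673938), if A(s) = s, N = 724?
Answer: 1/674662 ≈ 1.4822e-6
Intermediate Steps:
1/(A(N) + 673938) = 1/(724 + 673938) = 1/674662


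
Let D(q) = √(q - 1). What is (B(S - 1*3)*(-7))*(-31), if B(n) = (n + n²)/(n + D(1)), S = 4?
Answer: 434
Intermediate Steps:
D(q) = √(-1 + q)
B(n) = (n + n²)/n (B(n) = (n + n²)/(n + √(-1 + 1)) = (n + n²)/(n + √0) = (n + n²)/(n + 0) = (n + n²)/n)
(B(S - 1*3)*(-7))*(-31) = ((1 + (4 - 1*3))*(-7))*(-31) = ((1 + (4 - 3))*(-7))*(-31) = ((1 + 1)*(-7))*(-31) = (2*(-7))*(-31) = -14*(-31) = 434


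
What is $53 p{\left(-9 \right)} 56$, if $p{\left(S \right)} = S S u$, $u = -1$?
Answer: $-240408$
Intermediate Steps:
$p{\left(S \right)} = - S^{2}$ ($p{\left(S \right)} = S S \left(-1\right) = S^{2} \left(-1\right) = - S^{2}$)
$53 p{\left(-9 \right)} 56 = 53 \left(- \left(-9\right)^{2}\right) 56 = 53 \left(\left(-1\right) 81\right) 56 = 53 \left(-81\right) 56 = \left(-4293\right) 56 = -240408$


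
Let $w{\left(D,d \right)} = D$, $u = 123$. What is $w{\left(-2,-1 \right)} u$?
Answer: $-246$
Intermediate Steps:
$w{\left(-2,-1 \right)} u = \left(-2\right) 123 = -246$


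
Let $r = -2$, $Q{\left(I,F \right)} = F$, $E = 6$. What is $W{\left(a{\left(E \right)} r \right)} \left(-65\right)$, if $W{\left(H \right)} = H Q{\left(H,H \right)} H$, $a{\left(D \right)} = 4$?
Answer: $33280$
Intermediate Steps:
$W{\left(H \right)} = H^{3}$ ($W{\left(H \right)} = H H H = H^{2} H = H^{3}$)
$W{\left(a{\left(E \right)} r \right)} \left(-65\right) = \left(4 \left(-2\right)\right)^{3} \left(-65\right) = \left(-8\right)^{3} \left(-65\right) = \left(-512\right) \left(-65\right) = 33280$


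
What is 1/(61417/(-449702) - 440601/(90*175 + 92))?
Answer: -1781044771/49778029754 ≈ -0.035780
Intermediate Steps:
1/(61417/(-449702) - 440601/(90*175 + 92)) = 1/(61417*(-1/449702) - 440601/(15750 + 92)) = 1/(-61417/449702 - 440601/15842) = 1/(-49778029754/1781044771) = -1781044771/49778029754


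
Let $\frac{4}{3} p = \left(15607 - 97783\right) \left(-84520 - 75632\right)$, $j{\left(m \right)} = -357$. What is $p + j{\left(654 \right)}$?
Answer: $9870487707$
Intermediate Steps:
$p = 9870488064$ ($p = \frac{3 \left(15607 - 97783\right) \left(-84520 - 75632\right)}{4} = \frac{3 \left(\left(-82176\right) \left(-160152\right)\right)}{4} = \frac{3}{4} \cdot 13160650752 = 9870488064$)
$p + j{\left(654 \right)} = 9870488064 - 357 = 9870487707$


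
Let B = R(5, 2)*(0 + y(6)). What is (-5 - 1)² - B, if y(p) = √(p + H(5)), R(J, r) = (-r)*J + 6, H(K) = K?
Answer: 36 + 4*√11 ≈ 49.266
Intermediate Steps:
R(J, r) = 6 - J*r (R(J, r) = -J*r + 6 = 6 - J*r)
y(p) = √(5 + p) (y(p) = √(p + 5) = √(5 + p))
B = -4*√11 (B = (6 - 1*5*2)*(0 + √(5 + 6)) = (6 - 10)*(0 + √11) = -4*√11 ≈ -13.266)
(-5 - 1)² - B = (-5 - 1)² - (-4)*√11 = (-6)² + 4*√11 = 36 + 4*√11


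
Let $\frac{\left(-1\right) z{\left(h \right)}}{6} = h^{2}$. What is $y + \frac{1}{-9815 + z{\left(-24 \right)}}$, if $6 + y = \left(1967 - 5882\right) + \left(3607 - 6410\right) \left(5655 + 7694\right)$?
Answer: $- \frac{496616320529}{13271} \approx -3.7421 \cdot 10^{7}$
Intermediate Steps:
$z{\left(h \right)} = - 6 h^{2}$
$y = -37421168$ ($y = -6 + \left(\left(1967 - 5882\right) + \left(3607 - 6410\right) \left(5655 + 7694\right)\right) = -6 - 37421162 = -37421168$)
$y + \frac{1}{-9815 + z{\left(-24 \right)}} = -37421168 + \frac{1}{-9815 - 6 \left(-24\right)^{2}} = -37421168 + \frac{1}{-9815 - 3456} = -37421168 + \frac{1}{-13271} = -37421168 - \frac{1}{13271} = - \frac{496616320529}{13271}$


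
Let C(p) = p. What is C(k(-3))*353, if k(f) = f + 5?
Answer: 706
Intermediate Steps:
k(f) = 5 + f
C(k(-3))*353 = (5 - 3)*353 = 2*353 = 706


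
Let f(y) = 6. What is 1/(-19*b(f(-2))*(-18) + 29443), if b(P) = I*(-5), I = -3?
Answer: 1/34573 ≈ 2.8924e-5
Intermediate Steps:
b(P) = 15 (b(P) = -3*(-5) = 15)
1/(-19*b(f(-2))*(-18) + 29443) = 1/(-19*15*(-18) + 29443) = 1/(-285*(-18) + 29443) = 1/(5130 + 29443) = 1/34573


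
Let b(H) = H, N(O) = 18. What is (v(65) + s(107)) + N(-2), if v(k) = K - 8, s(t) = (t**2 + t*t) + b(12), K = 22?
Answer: 22942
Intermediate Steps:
s(t) = 12 + 2*t**2 (s(t) = (t**2 + t*t) + 12 = (t**2 + t**2) + 12 = 2*t**2 + 12 = 12 + 2*t**2)
v(k) = 14 (v(k) = 22 - 8 = 14)
(v(65) + s(107)) + N(-2) = (14 + (12 + 2*107**2)) + 18 = (14 + (12 + 2*11449)) + 18 = (14 + (12 + 22898)) + 18 = (14 + 22910) + 18 = 22924 + 18 = 22942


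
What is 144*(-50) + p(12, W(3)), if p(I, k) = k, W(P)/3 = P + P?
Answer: -7182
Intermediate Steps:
W(P) = 6*P (W(P) = 3*(P + P) = 3*(2*P) = 6*P)
144*(-50) + p(12, W(3)) = 144*(-50) + 6*3 = -7200 + 18 = -7182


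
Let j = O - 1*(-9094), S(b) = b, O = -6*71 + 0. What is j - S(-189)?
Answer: 8857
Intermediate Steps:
O = -426 (O = -426 + 0 = -426)
j = 8668 (j = -426 - 1*(-9094) = -426 + 9094 = 8668)
j - S(-189) = 8668 - 1*(-189) = 8668 + 189 = 8857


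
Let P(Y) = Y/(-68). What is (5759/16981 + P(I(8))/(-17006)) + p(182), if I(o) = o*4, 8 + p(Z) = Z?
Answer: 427936509527/2454620531 ≈ 174.34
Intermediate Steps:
p(Z) = -8 + Z
I(o) = 4*o
P(Y) = -Y/68 (P(Y) = Y*(-1/68) = -Y/68)
(5759/16981 + P(I(8))/(-17006)) + p(182) = (5759/16981 - 8/17/(-17006)) + (-8 + 182) = (5759*(1/16981) - 1/68*32*(-1/17006)) + 174 = (5759/16981 - 8/17*(-1/17006)) + 174 = (5759/16981 + 4/144551) + 174 = 832537133/2454620531 + 174 = 427936509527/2454620531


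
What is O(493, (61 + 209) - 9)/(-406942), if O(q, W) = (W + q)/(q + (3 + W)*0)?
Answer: -13/3459007 ≈ -3.7583e-6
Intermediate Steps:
O(q, W) = (W + q)/q (O(q, W) = (W + q)/(q + 0) = (W + q)/q)
O(493, (61 + 209) - 9)/(-406942) = ((((61 + 209) - 9) + 493)/493)/(-406942) = (((270 - 9) + 493)/493)*(-1/406942) = ((261 + 493)/493)*(-1/406942) = ((1/493)*754)*(-1/406942) = (26/17)*(-1/406942) = -13/3459007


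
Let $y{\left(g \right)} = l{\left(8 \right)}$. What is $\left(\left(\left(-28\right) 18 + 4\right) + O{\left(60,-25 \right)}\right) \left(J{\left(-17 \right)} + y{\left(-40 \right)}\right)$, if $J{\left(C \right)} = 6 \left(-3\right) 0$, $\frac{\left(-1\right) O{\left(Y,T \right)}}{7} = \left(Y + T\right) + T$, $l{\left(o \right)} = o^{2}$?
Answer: $-36480$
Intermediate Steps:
$y{\left(g \right)} = 64$ ($y{\left(g \right)} = 8^{2} = 64$)
$O{\left(Y,T \right)} = - 14 T - 7 Y$ ($O{\left(Y,T \right)} = - 7 \left(\left(Y + T\right) + T\right) = - 7 \left(\left(T + Y\right) + T\right) = - 7 \left(Y + 2 T\right) = - 14 T - 7 Y$)
$J{\left(C \right)} = 0$ ($J{\left(C \right)} = \left(-18\right) 0 = 0$)
$\left(\left(\left(-28\right) 18 + 4\right) + O{\left(60,-25 \right)}\right) \left(J{\left(-17 \right)} + y{\left(-40 \right)}\right) = \left(\left(\left(-28\right) 18 + 4\right) - 70\right) \left(0 + 64\right) = \left(\left(-504 + 4\right) + \left(350 - 420\right)\right) 64 = \left(-500 - 70\right) 64 = \left(-570\right) 64 = -36480$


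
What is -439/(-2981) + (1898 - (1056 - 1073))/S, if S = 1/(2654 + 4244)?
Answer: 39378026709/2981 ≈ 1.3210e+7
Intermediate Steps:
S = 1/6898 ≈ 0.00014497
-439/(-2981) + (1898 - (1056 - 1073))/S = -439/(-2981) + (1898 - (1056 - 1073))/(1/6898) = -439*(-1/2981) + (1898 - 1*(-17))*6898 = 439/2981 + (1898 + 17)*6898 = 439/2981 + 1915*6898 = 439/2981 + 13209670 = 39378026709/2981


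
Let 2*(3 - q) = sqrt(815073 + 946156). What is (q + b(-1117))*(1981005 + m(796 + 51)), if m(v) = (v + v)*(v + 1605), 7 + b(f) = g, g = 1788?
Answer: 10944292312 - 6134693*sqrt(1761229)/2 ≈ 6.8736e+9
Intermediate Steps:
b(f) = 1781 (b(f) = -7 + 1788 = 1781)
q = 3 - sqrt(1761229)/2 (q = 3 - sqrt(815073 + 946156)/2 = 3 - sqrt(1761229)/2 ≈ -660.56)
m(v) = 2*v*(1605 + v) (m(v) = (2*v)*(1605 + v) = 2*v*(1605 + v))
(q + b(-1117))*(1981005 + m(796 + 51)) = ((3 - sqrt(1761229)/2) + 1781)*(1981005 + 2*(796 + 51)*(1605 + (796 + 51))) = (1784 - sqrt(1761229)/2)*(1981005 + 2*847*(1605 + 847)) = (1784 - sqrt(1761229)/2)*(1981005 + 2*847*2452) = (1784 - sqrt(1761229)/2)*(1981005 + 4153688) = (1784 - sqrt(1761229)/2)*6134693 = 10944292312 - 6134693*sqrt(1761229)/2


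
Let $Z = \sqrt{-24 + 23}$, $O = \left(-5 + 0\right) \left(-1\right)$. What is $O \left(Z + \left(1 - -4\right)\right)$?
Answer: $25 + 5 i \approx 25.0 + 5.0 i$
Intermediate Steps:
$O = 5$ ($O = \left(-5\right) \left(-1\right) = 5$)
$Z = i$ ($Z = \sqrt{-1} = i \approx 1.0 i$)
$O \left(Z + \left(1 - -4\right)\right) = 5 \left(i + \left(1 - -4\right)\right) = 5 \left(i + \left(1 + 4\right)\right) = 5 \left(i + 5\right) = 5 \left(5 + i\right) = 25 + 5 i$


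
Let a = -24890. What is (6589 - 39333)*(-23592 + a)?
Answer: 1587494608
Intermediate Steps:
(6589 - 39333)*(-23592 + a) = (6589 - 39333)*(-23592 - 24890) = -32744*(-48482) = 1587494608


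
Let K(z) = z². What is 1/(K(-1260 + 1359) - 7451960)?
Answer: -1/7442159 ≈ -1.3437e-7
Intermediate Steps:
1/(K(-1260 + 1359) - 7451960) = 1/((-1260 + 1359)² - 7451960) = 1/(99² - 7451960) = 1/(9801 - 7451960) = 1/(-7442159) = -1/7442159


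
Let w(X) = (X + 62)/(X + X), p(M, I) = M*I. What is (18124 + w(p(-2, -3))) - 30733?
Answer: -37810/3 ≈ -12603.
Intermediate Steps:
p(M, I) = I*M
w(X) = (62 + X)/(2*X) (w(X) = (62 + X)/((2*X)) = (62 + X)*(1/(2*X)) = (62 + X)/(2*X))
(18124 + w(p(-2, -3))) - 30733 = (18124 + (62 - 3*(-2))/(2*((-3*(-2))))) - 30733 = (18124 + (½)*(62 + 6)/6) - 30733 = (18124 + (½)*(⅙)*68) - 30733 = (18124 + 17/3) - 30733 = 54389/3 - 30733 = -37810/3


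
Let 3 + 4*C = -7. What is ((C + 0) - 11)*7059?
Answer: -190593/2 ≈ -95297.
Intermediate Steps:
C = -5/2 (C = -¾ + (¼)*(-7) = -¾ - 7/4 = -5/2 ≈ -2.5000)
((C + 0) - 11)*7059 = ((-5/2 + 0) - 11)*7059 = (-5/2 - 11)*7059 = -27/2*7059 = -190593/2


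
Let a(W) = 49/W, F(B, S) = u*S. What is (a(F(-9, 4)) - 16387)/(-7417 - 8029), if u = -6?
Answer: 393337/370704 ≈ 1.0611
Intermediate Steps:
F(B, S) = -6*S
(a(F(-9, 4)) - 16387)/(-7417 - 8029) = (49/((-6*4)) - 16387)/(-7417 - 8029) = (49/(-24) - 16387)/(-15446) = (49*(-1/24) - 16387)*(-1/15446) = (-49/24 - 16387)*(-1/15446) = -393337/24*(-1/15446) = 393337/370704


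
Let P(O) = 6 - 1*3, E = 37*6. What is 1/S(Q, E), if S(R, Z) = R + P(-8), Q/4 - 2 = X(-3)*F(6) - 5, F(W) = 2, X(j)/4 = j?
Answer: -1/105 ≈ -0.0095238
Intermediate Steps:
X(j) = 4*j
E = 222
P(O) = 3 (P(O) = 6 - 3 = 3)
Q = -108 (Q = 8 + 4*((4*(-3))*2 - 5) = 8 + 4*(-12*2 - 5) = 8 + 4*(-24 - 5) = 8 + 4*(-29) = 8 - 116 = -108)
S(R, Z) = 3 + R (S(R, Z) = R + 3 = 3 + R)
1/S(Q, E) = 1/(3 - 108) = 1/(-105) = -1/105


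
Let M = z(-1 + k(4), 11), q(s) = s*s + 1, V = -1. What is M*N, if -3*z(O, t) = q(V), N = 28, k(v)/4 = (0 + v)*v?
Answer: -56/3 ≈ -18.667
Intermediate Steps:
k(v) = 4*v² (k(v) = 4*((0 + v)*v) = 4*(v*v) = 4*v²)
q(s) = 1 + s² (q(s) = s² + 1 = 1 + s²)
z(O, t) = -⅔ (z(O, t) = -(1 + (-1)²)/3 = -(1 + 1)/3 = -⅓*2 = -⅔)
M = -⅔ ≈ -0.66667
M*N = -⅔*28 = -56/3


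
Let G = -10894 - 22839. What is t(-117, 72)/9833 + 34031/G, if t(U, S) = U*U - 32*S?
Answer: 49423382/331696589 ≈ 0.14900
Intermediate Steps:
t(U, S) = U² - 32*S
G = -33733
t(-117, 72)/9833 + 34031/G = ((-117)² - 32*72)/9833 + 34031/(-33733) = (13689 - 2304)*(1/9833) + 34031*(-1/33733) = 11385*(1/9833) - 34031/33733 = 11385/9833 - 34031/33733 = 49423382/331696589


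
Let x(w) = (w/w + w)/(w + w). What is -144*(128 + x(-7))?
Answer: -129456/7 ≈ -18494.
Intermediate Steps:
x(w) = (1 + w)/(2*w) (x(w) = (1 + w)/((2*w)) = (1 + w)*(1/(2*w)) = (1 + w)/(2*w))
-144*(128 + x(-7)) = -144*(128 + (1/2)*(1 - 7)/(-7)) = -144*(128 + (1/2)*(-1/7)*(-6)) = -144*(128 + 3/7) = -144*899/7 = -129456/7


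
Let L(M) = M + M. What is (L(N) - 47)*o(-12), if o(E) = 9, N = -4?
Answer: -495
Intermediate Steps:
L(M) = 2*M
(L(N) - 47)*o(-12) = (2*(-4) - 47)*9 = (-8 - 47)*9 = -55*9 = -495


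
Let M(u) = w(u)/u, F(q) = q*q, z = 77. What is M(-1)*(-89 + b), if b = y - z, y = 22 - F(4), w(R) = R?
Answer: -160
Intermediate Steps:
F(q) = q²
y = 6 (y = 22 - 1*4² = 22 - 1*16 = 22 - 16 = 6)
M(u) = 1 (M(u) = u/u = 1)
b = -71 (b = 6 - 1*77 = 6 - 77 = -71)
M(-1)*(-89 + b) = 1*(-89 - 71) = 1*(-160) = -160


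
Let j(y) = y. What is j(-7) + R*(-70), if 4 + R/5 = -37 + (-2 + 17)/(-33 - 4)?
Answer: 535941/37 ≈ 14485.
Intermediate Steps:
R = -7660/37 (R = -20 + 5*(-37 + (-2 + 17)/(-33 - 4)) = -20 + 5*(-37 + 15/(-37)) = -20 + 5*(-37 + 15*(-1/37)) = -20 + 5*(-37 - 15/37) = -20 + 5*(-1384/37) = -20 - 6920/37 = -7660/37 ≈ -207.03)
j(-7) + R*(-70) = -7 - 7660/37*(-70) = -7 + 536200/37 = 535941/37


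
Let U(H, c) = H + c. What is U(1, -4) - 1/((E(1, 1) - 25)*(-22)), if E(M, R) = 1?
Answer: -1585/528 ≈ -3.0019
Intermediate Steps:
U(1, -4) - 1/((E(1, 1) - 25)*(-22)) = (1 - 4) - 1/((1 - 25)*(-22)) = -3 - 1/((-24*(-22))) = -3 - 1/528 = -1585/528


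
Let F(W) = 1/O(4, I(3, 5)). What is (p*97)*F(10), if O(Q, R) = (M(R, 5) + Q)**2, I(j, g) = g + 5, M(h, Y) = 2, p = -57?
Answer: -1843/12 ≈ -153.58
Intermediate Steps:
I(j, g) = 5 + g
O(Q, R) = (2 + Q)**2
F(W) = 1/36 (F(W) = 1/((2 + 4)**2) = 1/(6**2) = 1/36)
(p*97)*F(10) = -57*97*(1/36) = -5529*1/36 = -1843/12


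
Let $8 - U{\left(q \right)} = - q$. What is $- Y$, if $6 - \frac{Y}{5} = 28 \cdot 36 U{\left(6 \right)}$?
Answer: $70530$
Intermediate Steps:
$U{\left(q \right)} = 8 + q$ ($U{\left(q \right)} = 8 - - q = 8 + q$)
$Y = -70530$ ($Y = 30 - 5 \cdot 28 \cdot 36 \left(8 + 6\right) = 30 - 5 \cdot 1008 \cdot 14 = 30 - 70560 = -70530$)
$- Y = \left(-1\right) \left(-70530\right) = 70530$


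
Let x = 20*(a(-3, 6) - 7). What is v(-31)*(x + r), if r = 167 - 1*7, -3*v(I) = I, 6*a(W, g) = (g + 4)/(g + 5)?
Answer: 23560/99 ≈ 237.98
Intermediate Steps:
a(W, g) = (4 + g)/(6*(5 + g)) (a(W, g) = ((g + 4)/(g + 5))/6 = ((4 + g)/(5 + g))/6 = (4 + g)/(6*(5 + g)))
v(I) = -I/3
r = 160 (r = 167 - 7 = 160)
x = -4520/33 (x = 20*((4 + 6)/(6*(5 + 6)) - 7) = 20*((1/6)*10/11 - 7) = 20*((1/6)*(1/11)*10 - 7) = 20*(5/33 - 7) = 20*(-226/33) = -4520/33 ≈ -136.97)
v(-31)*(x + r) = (-1/3*(-31))*(-4520/33 + 160) = (31/3)*(760/33) = 23560/99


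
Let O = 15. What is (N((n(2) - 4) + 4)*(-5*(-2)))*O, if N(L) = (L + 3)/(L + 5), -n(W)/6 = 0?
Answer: 90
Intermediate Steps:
n(W) = 0 (n(W) = -6*0 = 0)
N(L) = (3 + L)/(5 + L)
(N((n(2) - 4) + 4)*(-5*(-2)))*O = (((3 + ((0 - 4) + 4))/(5 + ((0 - 4) + 4)))*(-5*(-2)))*15 = (((3 + (-4 + 4))/(5 + (-4 + 4)))*10)*15 = (((3 + 0)/(5 + 0))*10)*15 = ((3/5)*10)*15 = 6*15 = 90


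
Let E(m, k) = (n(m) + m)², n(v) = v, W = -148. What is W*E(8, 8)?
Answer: -37888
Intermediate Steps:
E(m, k) = 4*m² (E(m, k) = (m + m)² = (2*m)² = 4*m²)
W*E(8, 8) = -592*8² = -592*64 = -148*256 = -37888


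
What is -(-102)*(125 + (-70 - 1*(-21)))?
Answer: 7752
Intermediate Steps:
-(-102)*(125 + (-70 - 1*(-21))) = -(-102)*(125 + (-70 + 21)) = -(-102)*(125 - 49) = -(-102)*76 = -1*(-7752) = 7752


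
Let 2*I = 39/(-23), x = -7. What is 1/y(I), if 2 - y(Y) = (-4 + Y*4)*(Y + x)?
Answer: -529/29627 ≈ -0.017855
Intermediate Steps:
I = -39/46 (I = (39/(-23))/2 = (39*(-1/23))/2 = (1/2)*(-39/23) = -39/46 ≈ -0.84783)
y(Y) = 2 - (-7 + Y)*(-4 + 4*Y) (y(Y) = 2 - (-4 + Y*4)*(Y - 7) = 2 - (-4 + 4*Y)*(-7 + Y) = 2 - (-7 + Y)*(-4 + 4*Y))
1/y(I) = 1/(-26 - 4*(-39/46)**2 + 32*(-39/46)) = 1/(-26 - 4*1521/2116 - 624/23) = 1/(-26 - 1521/529 - 624/23) = 1/(-29627/529) = -529/29627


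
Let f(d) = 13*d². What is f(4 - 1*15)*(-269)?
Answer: -423137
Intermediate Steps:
f(4 - 1*15)*(-269) = (13*(4 - 1*15)²)*(-269) = (13*(4 - 15)²)*(-269) = (13*(-11)²)*(-269) = (13*121)*(-269) = 1573*(-269) = -423137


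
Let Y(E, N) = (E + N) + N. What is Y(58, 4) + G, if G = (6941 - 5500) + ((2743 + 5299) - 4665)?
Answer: 4884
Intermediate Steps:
Y(E, N) = E + 2*N
G = 4818 (G = 1441 + (8042 - 4665) = 1441 + 3377 = 4818)
Y(58, 4) + G = (58 + 2*4) + 4818 = (58 + 8) + 4818 = 66 + 4818 = 4884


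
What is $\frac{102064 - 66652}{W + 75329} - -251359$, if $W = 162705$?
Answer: $\frac{29916011809}{119017} \approx 2.5136 \cdot 10^{5}$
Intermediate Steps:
$\frac{102064 - 66652}{W + 75329} - -251359 = \frac{102064 - 66652}{162705 + 75329} - -251359 = \frac{35412}{238034} + 251359 = 35412 \cdot \frac{1}{238034} + 251359 = \frac{17706}{119017} + 251359 = \frac{29916011809}{119017}$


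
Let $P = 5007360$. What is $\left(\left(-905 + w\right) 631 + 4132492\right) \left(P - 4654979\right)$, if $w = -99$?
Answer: $1232969842808$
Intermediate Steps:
$\left(\left(-905 + w\right) 631 + 4132492\right) \left(P - 4654979\right) = \left(\left(-905 - 99\right) 631 + 4132492\right) \left(5007360 - 4654979\right) = \left(\left(-1004\right) 631 + 4132492\right) 352381 = \left(-633524 + 4132492\right) 352381 = 3498968 \cdot 352381 = 1232969842808$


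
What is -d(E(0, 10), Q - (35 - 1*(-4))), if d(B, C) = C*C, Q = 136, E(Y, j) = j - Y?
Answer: -9409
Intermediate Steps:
d(B, C) = C²
-d(E(0, 10), Q - (35 - 1*(-4))) = -(136 - (35 - 1*(-4)))² = -(136 - (35 + 4))² = -(136 - 1*39)² = -(136 - 39)² = -1*97² = -1*9409 = -9409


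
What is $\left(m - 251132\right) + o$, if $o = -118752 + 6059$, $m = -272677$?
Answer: $-636502$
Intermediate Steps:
$o = -112693$
$\left(m - 251132\right) + o = \left(-272677 - 251132\right) - 112693 = -523809 - 112693 = -636502$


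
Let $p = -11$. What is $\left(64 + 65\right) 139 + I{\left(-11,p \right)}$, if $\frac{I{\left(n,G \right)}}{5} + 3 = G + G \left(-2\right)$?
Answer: $17971$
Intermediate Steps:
$I{\left(n,G \right)} = -15 - 5 G$ ($I{\left(n,G \right)} = -15 + 5 \left(G + G \left(-2\right)\right) = -15 + 5 \left(G - 2 G\right) = -15 + 5 \left(- G\right) = -15 - 5 G$)
$\left(64 + 65\right) 139 + I{\left(-11,p \right)} = \left(64 + 65\right) 139 - -40 = 129 \cdot 139 + \left(-15 + 55\right) = 17931 + 40 = 17971$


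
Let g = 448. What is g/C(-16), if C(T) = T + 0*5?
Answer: -28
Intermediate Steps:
C(T) = T (C(T) = T + 0 = T)
g/C(-16) = 448/(-16) = 448*(-1/16) = -28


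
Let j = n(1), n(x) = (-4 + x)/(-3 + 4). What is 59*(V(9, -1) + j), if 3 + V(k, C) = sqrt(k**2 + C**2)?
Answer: -354 + 59*sqrt(82) ≈ 180.27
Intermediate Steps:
n(x) = -4 + x (n(x) = (-4 + x)/1 = (-4 + x)*1 = -4 + x)
j = -3 (j = -4 + 1 = -3)
V(k, C) = -3 + sqrt(C**2 + k**2) (V(k, C) = -3 + sqrt(k**2 + C**2) = -3 + sqrt(C**2 + k**2))
59*(V(9, -1) + j) = 59*((-3 + sqrt((-1)**2 + 9**2)) - 3) = 59*((-3 + sqrt(1 + 81)) - 3) = 59*((-3 + sqrt(82)) - 3) = 59*(-6 + sqrt(82)) = -354 + 59*sqrt(82)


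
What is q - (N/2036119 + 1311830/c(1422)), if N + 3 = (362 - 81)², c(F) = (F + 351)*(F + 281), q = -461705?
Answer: -218347493418351629/472915107297 ≈ -4.6171e+5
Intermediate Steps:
c(F) = (281 + F)*(351 + F) (c(F) = (351 + F)*(281 + F) = (281 + F)*(351 + F))
N = 78958 (N = -3 + (362 - 81)² = -3 + 281² = -3 + 78961 = 78958)
q - (N/2036119 + 1311830/c(1422)) = -461705 - (78958/2036119 + 1311830/(98631 + 1422² + 632*1422)) = -461705 - (78958*(1/2036119) + 1311830/(98631 + 2022084 + 898704)) = -461705 - (78958/2036119 + 1311830/3019419) = -461705 - (78958/2036119 + 1311830*(1/3019419)) = -461705 - (78958/2036119 + 100910/232263) = -461705 - 1*223803790244/472915107297 = -461705 - 223803790244/472915107297 = -218347493418351629/472915107297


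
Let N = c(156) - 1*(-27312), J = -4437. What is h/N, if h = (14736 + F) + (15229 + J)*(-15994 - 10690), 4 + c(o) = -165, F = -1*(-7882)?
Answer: -287951110/27143 ≈ -10609.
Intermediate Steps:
F = 7882
c(o) = -169 (c(o) = -4 - 165 = -169)
h = -287951110 (h = (14736 + 7882) + (15229 - 4437)*(-15994 - 10690) = 22618 + 10792*(-26684) = 22618 - 287973728 = -287951110)
N = 27143 (N = -169 - 1*(-27312) = -169 + 27312 = 27143)
h/N = -287951110/27143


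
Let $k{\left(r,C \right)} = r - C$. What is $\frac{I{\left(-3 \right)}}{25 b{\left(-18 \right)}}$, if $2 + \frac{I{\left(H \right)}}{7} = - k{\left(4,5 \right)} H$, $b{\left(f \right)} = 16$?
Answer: $- \frac{7}{80} \approx -0.0875$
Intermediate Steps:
$I{\left(H \right)} = -14 + 7 H$ ($I{\left(H \right)} = -14 + 7 - (4 - 5) H = -14 + 7 \left(-1\right) \left(-1\right) H = -14 + 7 \cdot 1 H = -14 + 7 H$)
$\frac{I{\left(-3 \right)}}{25 b{\left(-18 \right)}} = \frac{-14 + 7 \left(-3\right)}{25 \cdot 16} = \frac{-14 - 21}{400} = \left(-35\right) \frac{1}{400} = - \frac{7}{80}$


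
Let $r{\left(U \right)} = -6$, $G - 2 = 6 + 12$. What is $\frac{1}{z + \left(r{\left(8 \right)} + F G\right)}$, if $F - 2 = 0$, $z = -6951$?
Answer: $- \frac{1}{6917} \approx -0.00014457$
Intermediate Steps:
$F = 2$ ($F = 2 + 0 = 2$)
$G = 20$ ($G = 2 + \left(6 + 12\right) = 2 + 18 = 20$)
$\frac{1}{z + \left(r{\left(8 \right)} + F G\right)} = \frac{1}{-6951 + \left(-6 + 2 \cdot 20\right)} = \frac{1}{-6951 + \left(-6 + 40\right)} = \frac{1}{-6951 + 34} = \frac{1}{-6917} = - \frac{1}{6917}$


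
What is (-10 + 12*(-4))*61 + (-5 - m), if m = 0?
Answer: -3543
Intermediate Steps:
(-10 + 12*(-4))*61 + (-5 - m) = (-10 + 12*(-4))*61 + (-5 - 1*0) = (-10 - 48)*61 + (-5 + 0) = -58*61 - 5 = -3538 - 5 = -3543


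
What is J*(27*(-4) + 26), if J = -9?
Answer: 738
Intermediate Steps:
J*(27*(-4) + 26) = -9*(27*(-4) + 26) = -9*(-108 + 26) = -9*(-82) = 738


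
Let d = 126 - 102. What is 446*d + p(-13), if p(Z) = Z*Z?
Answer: 10873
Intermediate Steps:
d = 24
p(Z) = Z²
446*d + p(-13) = 446*24 + (-13)² = 10704 + 169 = 10873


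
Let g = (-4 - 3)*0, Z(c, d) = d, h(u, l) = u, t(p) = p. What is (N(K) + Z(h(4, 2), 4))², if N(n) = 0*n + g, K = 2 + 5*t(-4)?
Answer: 16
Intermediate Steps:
g = 0 (g = -7*0 = 0)
K = -18 (K = 2 + 5*(-4) = 2 - 20 = -18)
N(n) = 0 (N(n) = 0*n + 0 = 0 + 0 = 0)
(N(K) + Z(h(4, 2), 4))² = (0 + 4)² = 4² = 16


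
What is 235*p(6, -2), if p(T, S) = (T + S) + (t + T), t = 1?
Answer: 2585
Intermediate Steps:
p(T, S) = 1 + S + 2*T (p(T, S) = (T + S) + (1 + T) = (S + T) + (1 + T) = 1 + S + 2*T)
235*p(6, -2) = 235*(1 - 2 + 2*6) = 235*(1 - 2 + 12) = 235*11 = 2585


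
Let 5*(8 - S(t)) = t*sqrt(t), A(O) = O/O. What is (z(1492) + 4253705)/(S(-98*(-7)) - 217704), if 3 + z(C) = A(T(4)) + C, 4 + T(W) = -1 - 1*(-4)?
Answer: -2894809158500/148058235193 + 51083615975*sqrt(14)/592232940772 ≈ -19.229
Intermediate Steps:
T(W) = -1 (T(W) = -4 + (-1 - 1*(-4)) = -4 + (-1 + 4) = -4 + 3 = -1)
A(O) = 1
z(C) = -2 + C (z(C) = -3 + (1 + C) = -2 + C)
S(t) = 8 - t**(3/2)/5 (S(t) = 8 - t*sqrt(t)/5 = 8 - t**(3/2)/5)
(z(1492) + 4253705)/(S(-98*(-7)) - 217704) = ((-2 + 1492) + 4253705)/((8 - 4802*sqrt(14)/5) - 217704) = (1490 + 4253705)/((8 - 4802*sqrt(14)/5) - 217704) = 4255195/((8 - 4802*sqrt(14)/5) - 217704) = 4255195/(-217696 - 4802*sqrt(14)/5)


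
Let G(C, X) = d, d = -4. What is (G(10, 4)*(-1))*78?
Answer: 312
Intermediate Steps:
G(C, X) = -4
(G(10, 4)*(-1))*78 = -4*(-1)*78 = 4*78 = 312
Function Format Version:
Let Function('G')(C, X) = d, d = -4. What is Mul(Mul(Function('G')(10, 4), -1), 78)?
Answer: 312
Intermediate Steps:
Function('G')(C, X) = -4
Mul(Mul(Function('G')(10, 4), -1), 78) = Mul(Mul(-4, -1), 78) = Mul(4, 78) = 312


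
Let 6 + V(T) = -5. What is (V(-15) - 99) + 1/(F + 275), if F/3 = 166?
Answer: -85029/773 ≈ -110.00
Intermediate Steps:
F = 498 (F = 3*166 = 498)
V(T) = -11 (V(T) = -6 - 5 = -11)
(V(-15) - 99) + 1/(F + 275) = (-11 - 99) + 1/(498 + 275) = -110 + 1/773 = -85029/773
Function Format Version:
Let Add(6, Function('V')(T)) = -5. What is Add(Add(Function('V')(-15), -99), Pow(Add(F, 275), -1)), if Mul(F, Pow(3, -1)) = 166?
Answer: Rational(-85029, 773) ≈ -110.00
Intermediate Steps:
F = 498 (F = Mul(3, 166) = 498)
Function('V')(T) = -11 (Function('V')(T) = Add(-6, -5) = -11)
Add(Add(Function('V')(-15), -99), Pow(Add(F, 275), -1)) = Add(Add(-11, -99), Pow(Add(498, 275), -1)) = Add(-110, Pow(773, -1)) = Add(-110, Rational(1, 773)) = Rational(-85029, 773)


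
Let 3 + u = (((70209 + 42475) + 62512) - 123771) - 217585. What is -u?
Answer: 166163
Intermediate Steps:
u = -166163 (u = -3 + ((((70209 + 42475) + 62512) - 123771) - 217585) = -3 + (((112684 + 62512) - 123771) - 217585) = -3 + ((175196 - 123771) - 217585) = -3 + (51425 - 217585) = -3 - 166160 = -166163)
-u = -1*(-166163) = 166163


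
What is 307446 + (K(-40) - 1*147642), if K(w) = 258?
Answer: 160062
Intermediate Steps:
307446 + (K(-40) - 1*147642) = 307446 + (258 - 1*147642) = 307446 + (258 - 147642) = 307446 - 147384 = 160062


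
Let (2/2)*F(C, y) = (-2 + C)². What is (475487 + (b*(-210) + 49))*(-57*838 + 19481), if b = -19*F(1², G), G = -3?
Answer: -13563392910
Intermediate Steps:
F(C, y) = (-2 + C)²
b = -19 (b = -19*(-2 + 1²)² = -19*(-2 + 1)² = -19*(-1)² = -19*1 = -19)
(475487 + (b*(-210) + 49))*(-57*838 + 19481) = (475487 + (-19*(-210) + 49))*(-57*838 + 19481) = (475487 + (3990 + 49))*(-47766 + 19481) = (475487 + 4039)*(-28285) = 479526*(-28285) = -13563392910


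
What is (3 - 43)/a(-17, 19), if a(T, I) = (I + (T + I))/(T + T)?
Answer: 1360/21 ≈ 64.762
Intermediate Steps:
a(T, I) = (T + 2*I)/(2*T) (a(T, I) = (I + (I + T))/((2*T)) = (T + 2*I)*(1/(2*T)) = (T + 2*I)/(2*T))
(3 - 43)/a(-17, 19) = (3 - 43)/(((19 + (½)*(-17))/(-17))) = -40*(-17/(19 - 17/2)) = -40/((-1/17*21/2)) = -40/(-21/34) = -40*(-34/21) = 1360/21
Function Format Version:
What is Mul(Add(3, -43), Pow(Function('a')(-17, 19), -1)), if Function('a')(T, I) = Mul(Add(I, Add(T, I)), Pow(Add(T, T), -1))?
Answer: Rational(1360, 21) ≈ 64.762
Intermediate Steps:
Function('a')(T, I) = Mul(Rational(1, 2), Pow(T, -1), Add(T, Mul(2, I))) (Function('a')(T, I) = Mul(Add(I, Add(I, T)), Pow(Mul(2, T), -1)) = Mul(Add(T, Mul(2, I)), Mul(Rational(1, 2), Pow(T, -1))) = Mul(Rational(1, 2), Pow(T, -1), Add(T, Mul(2, I))))
Mul(Add(3, -43), Pow(Function('a')(-17, 19), -1)) = Mul(Add(3, -43), Pow(Mul(Pow(-17, -1), Add(19, Mul(Rational(1, 2), -17))), -1)) = Mul(-40, Pow(Mul(Rational(-1, 17), Add(19, Rational(-17, 2))), -1)) = Mul(-40, Pow(Mul(Rational(-1, 17), Rational(21, 2)), -1)) = Mul(-40, Pow(Rational(-21, 34), -1)) = Mul(-40, Rational(-34, 21)) = Rational(1360, 21)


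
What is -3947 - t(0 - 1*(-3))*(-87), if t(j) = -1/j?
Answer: -3976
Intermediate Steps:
t(j) = -1/j
-3947 - t(0 - 1*(-3))*(-87) = -3947 - (-1/(0 - 1*(-3)))*(-87) = -3947 - (-1/(0 + 3))*(-87) = -3947 - (-1/3)*(-87) = -3947 - (-1*⅓)*(-87) = -3947 - (-1)*(-87)/3 = -3947 - 1*29 = -3947 - 29 = -3976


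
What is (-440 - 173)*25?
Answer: -15325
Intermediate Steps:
(-440 - 173)*25 = -613*25 = -15325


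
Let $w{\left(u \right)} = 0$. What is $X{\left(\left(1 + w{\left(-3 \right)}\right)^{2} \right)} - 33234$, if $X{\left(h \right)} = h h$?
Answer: $-33233$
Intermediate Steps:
$X{\left(h \right)} = h^{2}$
$X{\left(\left(1 + w{\left(-3 \right)}\right)^{2} \right)} - 33234 = \left(\left(1 + 0\right)^{2}\right)^{2} - 33234 = \left(1^{2}\right)^{2} - 33234 = 1^{2} - 33234 = 1 - 33234 = -33233$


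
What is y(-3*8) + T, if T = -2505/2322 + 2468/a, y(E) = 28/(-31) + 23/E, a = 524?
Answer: 22248337/12572856 ≈ 1.7696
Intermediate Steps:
y(E) = -28/31 + 23/E (y(E) = 28*(-1/31) + 23/E = -28/31 + 23/E)
T = 368173/101394 (T = -2505/2322 + 2468/524 = -2505*1/2322 + 2468*(1/524) = -835/774 + 617/131 = 368173/101394 ≈ 3.6311)
y(-3*8) + T = (-28/31 + 23/((-3*8))) + 368173/101394 = (-28/31 + 23/(-24)) + 368173/101394 = (-28/31 + 23*(-1/24)) + 368173/101394 = (-28/31 - 23/24) + 368173/101394 = -1385/744 + 368173/101394 = 22248337/12572856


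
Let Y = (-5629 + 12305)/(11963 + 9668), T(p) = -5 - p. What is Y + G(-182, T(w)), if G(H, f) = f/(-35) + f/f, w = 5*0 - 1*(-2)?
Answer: 163166/108155 ≈ 1.5086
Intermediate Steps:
w = 2 (w = 0 + 2 = 2)
Y = 6676/21631 ≈ 0.30863
G(H, f) = 1 - f/35 (G(H, f) = f*(-1/35) + 1 = -f/35 + 1 = 1 - f/35)
Y + G(-182, T(w)) = 6676/21631 + (1 - (-5 - 1*2)/35) = 6676/21631 + (1 - (-5 - 2)/35) = 6676/21631 + (1 - 1/35*(-7)) = 6676/21631 + (1 + ⅕) = 6676/21631 + 6/5 = 163166/108155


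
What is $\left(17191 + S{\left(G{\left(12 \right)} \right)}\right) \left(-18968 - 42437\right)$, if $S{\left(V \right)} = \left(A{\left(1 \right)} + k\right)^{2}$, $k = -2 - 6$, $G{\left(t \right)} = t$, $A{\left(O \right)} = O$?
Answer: $-1058622200$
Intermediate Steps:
$k = -8$ ($k = -2 - 6 = -8$)
$S{\left(V \right)} = 49$ ($S{\left(V \right)} = \left(1 - 8\right)^{2} = \left(-7\right)^{2} = 49$)
$\left(17191 + S{\left(G{\left(12 \right)} \right)}\right) \left(-18968 - 42437\right) = \left(17191 + 49\right) \left(-18968 - 42437\right) = 17240 \left(-61405\right) = -1058622200$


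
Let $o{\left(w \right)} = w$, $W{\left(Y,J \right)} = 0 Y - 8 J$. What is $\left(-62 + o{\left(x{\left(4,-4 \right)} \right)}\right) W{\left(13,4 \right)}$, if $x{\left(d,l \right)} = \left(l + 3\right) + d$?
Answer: $1888$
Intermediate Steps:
$x{\left(d,l \right)} = 3 + d + l$ ($x{\left(d,l \right)} = \left(3 + l\right) + d = 3 + d + l$)
$W{\left(Y,J \right)} = - 8 J$ ($W{\left(Y,J \right)} = 0 - 8 J = - 8 J$)
$\left(-62 + o{\left(x{\left(4,-4 \right)} \right)}\right) W{\left(13,4 \right)} = \left(-62 + \left(3 + 4 - 4\right)\right) \left(\left(-8\right) 4\right) = \left(-62 + 3\right) \left(-32\right) = \left(-59\right) \left(-32\right) = 1888$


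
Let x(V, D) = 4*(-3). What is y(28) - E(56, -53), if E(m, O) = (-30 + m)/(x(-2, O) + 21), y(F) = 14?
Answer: 100/9 ≈ 11.111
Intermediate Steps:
x(V, D) = -12
E(m, O) = -10/3 + m/9 (E(m, O) = (-30 + m)/(-12 + 21) = (-30 + m)/9 = (-30 + m)*(⅑) = -10/3 + m/9)
y(28) - E(56, -53) = 14 - (-10/3 + (⅑)*56) = 14 - (-10/3 + 56/9) = 14 - 1*26/9 = 14 - 26/9 = 100/9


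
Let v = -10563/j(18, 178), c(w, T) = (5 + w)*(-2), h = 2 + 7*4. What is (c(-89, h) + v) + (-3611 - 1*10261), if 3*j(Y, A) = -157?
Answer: -2119839/157 ≈ -13502.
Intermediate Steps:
j(Y, A) = -157/3 (j(Y, A) = (⅓)*(-157) = -157/3)
h = 30 (h = 2 + 28 = 30)
c(w, T) = -10 - 2*w
v = 31689/157 (v = -10563/(-157/3) = -10563*(-3/157) = 31689/157 ≈ 201.84)
(c(-89, h) + v) + (-3611 - 1*10261) = ((-10 - 2*(-89)) + 31689/157) + (-3611 - 1*10261) = ((-10 + 178) + 31689/157) + (-3611 - 10261) = (168 + 31689/157) - 13872 = 58065/157 - 13872 = -2119839/157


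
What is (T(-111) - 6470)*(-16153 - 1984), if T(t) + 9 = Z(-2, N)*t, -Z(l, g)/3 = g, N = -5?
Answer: 147707728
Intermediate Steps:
Z(l, g) = -3*g
T(t) = -9 + 15*t (T(t) = -9 + (-3*(-5))*t = -9 + 15*t)
(T(-111) - 6470)*(-16153 - 1984) = ((-9 + 15*(-111)) - 6470)*(-16153 - 1984) = ((-9 - 1665) - 6470)*(-18137) = (-1674 - 6470)*(-18137) = -8144*(-18137) = 147707728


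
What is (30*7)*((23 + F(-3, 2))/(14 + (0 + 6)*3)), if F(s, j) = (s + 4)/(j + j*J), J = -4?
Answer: 4795/32 ≈ 149.84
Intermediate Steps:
F(s, j) = -(4 + s)/(3*j) (F(s, j) = (s + 4)/(j + j*(-4)) = (4 + s)/(j - 4*j) = (4 + s)/((-3*j)) = (4 + s)*(-1/(3*j)) = -(4 + s)/(3*j))
(30*7)*((23 + F(-3, 2))/(14 + (0 + 6)*3)) = (30*7)*((23 + (⅓)*(-4 - 1*(-3))/2)/(14 + (0 + 6)*3)) = 210*((23 + (⅓)*(½)*(-4 + 3))/(14 + 6*3)) = 210*((23 + (⅓)*(½)*(-1))/(14 + 18)) = 210*((23 - ⅙)/32) = 210*((137/6)*(1/32)) = 210*(137/192) = 4795/32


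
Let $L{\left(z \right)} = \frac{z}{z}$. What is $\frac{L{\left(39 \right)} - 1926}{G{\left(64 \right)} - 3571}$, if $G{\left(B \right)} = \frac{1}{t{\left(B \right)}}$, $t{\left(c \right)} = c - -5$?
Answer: $\frac{132825}{246398} \approx 0.53907$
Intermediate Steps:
$L{\left(z \right)} = 1$
$t{\left(c \right)} = 5 + c$ ($t{\left(c \right)} = c + 5 = 5 + c$)
$G{\left(B \right)} = \frac{1}{5 + B}$
$\frac{L{\left(39 \right)} - 1926}{G{\left(64 \right)} - 3571} = \frac{1 - 1926}{\frac{1}{5 + 64} - 3571} = - \frac{1925}{\frac{1}{69} - 3571} = - \frac{1925}{- \frac{246398}{69}} = \left(-1925\right) \left(- \frac{69}{246398}\right) = \frac{132825}{246398}$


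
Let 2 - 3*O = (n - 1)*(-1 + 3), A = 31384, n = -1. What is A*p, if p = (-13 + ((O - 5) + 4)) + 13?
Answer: 31384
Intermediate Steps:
O = 2 (O = 2/3 - (-1 - 1)*(-1 + 3)/3 = 2/3 - (-2)*2/3 = 2/3 - 1/3*(-4) = 2/3 + 4/3 = 2)
p = 1 (p = (-13 + ((2 - 5) + 4)) + 13 = (-13 + (-3 + 4)) + 13 = (-13 + 1) + 13 = -12 + 13 = 1)
A*p = 31384*1 = 31384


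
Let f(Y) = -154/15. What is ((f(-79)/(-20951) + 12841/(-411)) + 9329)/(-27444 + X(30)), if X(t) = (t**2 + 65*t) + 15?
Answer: -57186924784/151175966085 ≈ -0.37828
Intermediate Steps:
X(t) = 15 + t**2 + 65*t
f(Y) = -154/15 (f(Y) = -154*1/15 = -154/15)
((f(-79)/(-20951) + 12841/(-411)) + 9329)/(-27444 + X(30)) = ((-154/15/(-20951) + 12841/(-411)) + 9329)/(-27444 + (15 + 30**2 + 65*30)) = ((-154/15*(-1/20951) + 12841*(-1/411)) + 9329)/(-27444 + (15 + 900 + 1950)) = ((22/44895 - 12841/411) + 9329)/(-27444 + 2865) = (-192162551/6150615 + 9329)/(-24579) = (57186924784/6150615)*(-1/24579) = -57186924784/151175966085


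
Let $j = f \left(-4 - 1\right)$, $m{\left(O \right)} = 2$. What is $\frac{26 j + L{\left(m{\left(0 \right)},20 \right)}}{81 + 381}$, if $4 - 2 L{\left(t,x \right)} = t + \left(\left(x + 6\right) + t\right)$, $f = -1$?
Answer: $\frac{39}{154} \approx 0.25325$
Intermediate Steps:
$j = 5$ ($j = - (-4 - 1) = \left(-1\right) \left(-5\right) = 5$)
$L{\left(t,x \right)} = -1 - t - \frac{x}{2}$ ($L{\left(t,x \right)} = 2 - \frac{t + \left(\left(x + 6\right) + t\right)}{2} = 2 - \frac{t + \left(\left(6 + x\right) + t\right)}{2} = 2 - \frac{t + \left(6 + t + x\right)}{2} = 2 - \frac{6 + x + 2 t}{2} = 2 - \left(3 + t + \frac{x}{2}\right) = -1 - t - \frac{x}{2}$)
$\frac{26 j + L{\left(m{\left(0 \right)},20 \right)}}{81 + 381} = \frac{26 \cdot 5 - 13}{81 + 381} = \frac{130 - 13}{462} = \left(130 - 13\right) \frac{1}{462} = 117 \cdot \frac{1}{462} = \frac{39}{154}$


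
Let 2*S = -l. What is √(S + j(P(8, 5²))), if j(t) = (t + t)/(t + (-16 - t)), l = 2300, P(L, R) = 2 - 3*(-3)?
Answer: I*√18422/4 ≈ 33.932*I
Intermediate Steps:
P(L, R) = 11 (P(L, R) = 2 + 9 = 11)
j(t) = -t/8 (j(t) = (2*t)/(-16) = (2*t)*(-1/16) = -t/8)
S = -1150 (S = (-1*2300)/2 = (½)*(-2300) = -1150)
√(S + j(P(8, 5²))) = √(-1150 - ⅛*11) = √(-1150 - 11/8) = √(-9211/8) = I*√18422/4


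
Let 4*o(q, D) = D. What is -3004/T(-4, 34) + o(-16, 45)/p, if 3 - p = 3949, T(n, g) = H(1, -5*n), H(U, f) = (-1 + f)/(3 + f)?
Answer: -1090548983/299896 ≈ -3636.4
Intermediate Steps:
o(q, D) = D/4
H(U, f) = (-1 + f)/(3 + f)
T(n, g) = (-1 - 5*n)/(3 - 5*n)
p = -3946 (p = 3 - 1*3949 = 3 - 3949 = -3946)
-3004/T(-4, 34) + o(-16, 45)/p = -3004*(-3 + 5*(-4))/(1 + 5*(-4)) + ((¼)*45)/(-3946) = -3004*(-3 - 20)/(1 - 20) + (45/4)*(-1/3946) = -3004/(-19/(-23)) - 45/15784 = -3004/((-1/23*(-19))) - 45/15784 = -3004/19/23 - 45/15784 = -3004*23/19 - 45/15784 = -69092/19 - 45/15784 = -1090548983/299896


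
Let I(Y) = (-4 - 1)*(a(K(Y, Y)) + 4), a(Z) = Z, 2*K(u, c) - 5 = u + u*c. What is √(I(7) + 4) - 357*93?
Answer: -33201 + I*√674/2 ≈ -33201.0 + 12.981*I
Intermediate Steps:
K(u, c) = 5/2 + u/2 + c*u/2 (K(u, c) = 5/2 + (u + u*c)/2 = 5/2 + (u + c*u)/2 = 5/2 + (u/2 + c*u/2) = 5/2 + u/2 + c*u/2)
I(Y) = -65/2 - 5*Y/2 - 5*Y²/2 (I(Y) = (-4 - 1)*((5/2 + Y/2 + Y*Y/2) + 4) = -5*((5/2 + Y/2 + Y²/2) + 4) = -5*(13/2 + Y/2 + Y²/2) = -65/2 - 5*Y/2 - 5*Y²/2)
√(I(7) + 4) - 357*93 = √((-65/2 - 5/2*7 - 5/2*7²) + 4) - 357*93 = √((-65/2 - 35/2 - 5/2*49) + 4) - 33201 = √((-65/2 - 35/2 - 245/2) + 4) - 33201 = √(-345/2 + 4) - 33201 = √(-337/2) - 33201 = I*√674/2 - 33201 = -33201 + I*√674/2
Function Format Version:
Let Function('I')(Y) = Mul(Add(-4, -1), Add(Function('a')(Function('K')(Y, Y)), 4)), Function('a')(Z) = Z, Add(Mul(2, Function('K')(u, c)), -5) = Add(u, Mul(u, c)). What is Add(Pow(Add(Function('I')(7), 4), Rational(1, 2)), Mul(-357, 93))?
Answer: Add(-33201, Mul(Rational(1, 2), I, Pow(674, Rational(1, 2)))) ≈ Add(-33201., Mul(12.981, I))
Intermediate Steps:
Function('K')(u, c) = Add(Rational(5, 2), Mul(Rational(1, 2), u), Mul(Rational(1, 2), c, u)) (Function('K')(u, c) = Add(Rational(5, 2), Mul(Rational(1, 2), Add(u, Mul(u, c)))) = Add(Rational(5, 2), Mul(Rational(1, 2), Add(u, Mul(c, u)))) = Add(Rational(5, 2), Add(Mul(Rational(1, 2), u), Mul(Rational(1, 2), c, u))) = Add(Rational(5, 2), Mul(Rational(1, 2), u), Mul(Rational(1, 2), c, u)))
Function('I')(Y) = Add(Rational(-65, 2), Mul(Rational(-5, 2), Y), Mul(Rational(-5, 2), Pow(Y, 2))) (Function('I')(Y) = Mul(Add(-4, -1), Add(Add(Rational(5, 2), Mul(Rational(1, 2), Y), Mul(Rational(1, 2), Y, Y)), 4)) = Mul(-5, Add(Add(Rational(5, 2), Mul(Rational(1, 2), Y), Mul(Rational(1, 2), Pow(Y, 2))), 4)) = Mul(-5, Add(Rational(13, 2), Mul(Rational(1, 2), Y), Mul(Rational(1, 2), Pow(Y, 2)))) = Add(Rational(-65, 2), Mul(Rational(-5, 2), Y), Mul(Rational(-5, 2), Pow(Y, 2))))
Add(Pow(Add(Function('I')(7), 4), Rational(1, 2)), Mul(-357, 93)) = Add(Pow(Add(Add(Rational(-65, 2), Mul(Rational(-5, 2), 7), Mul(Rational(-5, 2), Pow(7, 2))), 4), Rational(1, 2)), Mul(-357, 93)) = Add(Pow(Add(Add(Rational(-65, 2), Rational(-35, 2), Mul(Rational(-5, 2), 49)), 4), Rational(1, 2)), -33201) = Add(Pow(Add(Add(Rational(-65, 2), Rational(-35, 2), Rational(-245, 2)), 4), Rational(1, 2)), -33201) = Add(Pow(Add(Rational(-345, 2), 4), Rational(1, 2)), -33201) = Add(Pow(Rational(-337, 2), Rational(1, 2)), -33201) = Add(Mul(Rational(1, 2), I, Pow(674, Rational(1, 2))), -33201) = Add(-33201, Mul(Rational(1, 2), I, Pow(674, Rational(1, 2))))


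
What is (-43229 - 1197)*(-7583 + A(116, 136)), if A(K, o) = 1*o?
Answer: 330840422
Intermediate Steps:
A(K, o) = o
(-43229 - 1197)*(-7583 + A(116, 136)) = (-43229 - 1197)*(-7583 + 136) = -44426*(-7447) = 330840422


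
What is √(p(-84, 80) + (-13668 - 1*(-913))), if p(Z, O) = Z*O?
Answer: 5*I*√779 ≈ 139.55*I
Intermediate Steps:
p(Z, O) = O*Z
√(p(-84, 80) + (-13668 - 1*(-913))) = √(80*(-84) + (-13668 - 1*(-913))) = √(-6720 + (-13668 + 913)) = √(-6720 - 12755) = √(-19475) = 5*I*√779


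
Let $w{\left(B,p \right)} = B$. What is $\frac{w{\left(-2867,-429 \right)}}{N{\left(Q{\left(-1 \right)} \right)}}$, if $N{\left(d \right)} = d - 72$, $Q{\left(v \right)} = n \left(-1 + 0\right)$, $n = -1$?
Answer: $\frac{2867}{71} \approx 40.38$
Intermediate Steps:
$Q{\left(v \right)} = 1$ ($Q{\left(v \right)} = - (-1 + 0) = \left(-1\right) \left(-1\right) = 1$)
$N{\left(d \right)} = -72 + d$
$\frac{w{\left(-2867,-429 \right)}}{N{\left(Q{\left(-1 \right)} \right)}} = - \frac{2867}{-72 + 1} = - \frac{2867}{-71} = \left(-2867\right) \left(- \frac{1}{71}\right) = \frac{2867}{71}$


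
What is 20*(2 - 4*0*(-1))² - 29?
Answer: 51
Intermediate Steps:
20*(2 - 4*0*(-1))² - 29 = 20*(2 + 0*(-1))² - 29 = 20*(2 + 0)² - 29 = 20*2² - 29 = 20*4 - 29 = 80 - 29 = 51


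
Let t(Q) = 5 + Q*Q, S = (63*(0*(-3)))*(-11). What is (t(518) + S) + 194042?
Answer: 462371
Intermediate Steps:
S = 0 (S = (63*0)*(-11) = 0*(-11) = 0)
t(Q) = 5 + Q²
(t(518) + S) + 194042 = ((5 + 518²) + 0) + 194042 = ((5 + 268324) + 0) + 194042 = (268329 + 0) + 194042 = 268329 + 194042 = 462371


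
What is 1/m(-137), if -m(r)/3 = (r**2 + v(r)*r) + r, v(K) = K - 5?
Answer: -1/114258 ≈ -8.7521e-6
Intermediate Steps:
v(K) = -5 + K
m(r) = -3*r - 3*r**2 - 3*r*(-5 + r) (m(r) = -3*((r**2 + (-5 + r)*r) + r) = -3*((r**2 + r*(-5 + r)) + r) = -3*(r + r**2 + r*(-5 + r)) = -3*r - 3*r**2 - 3*r*(-5 + r))
1/m(-137) = 1/(6*(-137)*(2 - 1*(-137))) = 1/(6*(-137)*(2 + 137)) = 1/(6*(-137)*139) = 1/(-114258) = -1/114258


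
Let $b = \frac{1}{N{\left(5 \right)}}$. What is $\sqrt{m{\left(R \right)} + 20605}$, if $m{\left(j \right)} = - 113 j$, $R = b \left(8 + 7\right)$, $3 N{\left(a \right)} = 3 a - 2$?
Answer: $\frac{2 \sqrt{854035}}{13} \approx 142.18$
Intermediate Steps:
$N{\left(a \right)} = - \frac{2}{3} + a$ ($N{\left(a \right)} = \frac{3 a - 2}{3} = \frac{-2 + 3 a}{3} = - \frac{2}{3} + a$)
$b = \frac{3}{13}$ ($b = \frac{1}{- \frac{2}{3} + 5} = \frac{1}{\frac{13}{3}} = \frac{3}{13} \approx 0.23077$)
$R = \frac{45}{13}$ ($R = \frac{3 \left(8 + 7\right)}{13} = \frac{3}{13} \cdot 15 = \frac{45}{13} \approx 3.4615$)
$\sqrt{m{\left(R \right)} + 20605} = \sqrt{\left(-113\right) \frac{45}{13} + 20605} = \sqrt{- \frac{5085}{13} + 20605} = \sqrt{\frac{262780}{13}} = \frac{2 \sqrt{854035}}{13}$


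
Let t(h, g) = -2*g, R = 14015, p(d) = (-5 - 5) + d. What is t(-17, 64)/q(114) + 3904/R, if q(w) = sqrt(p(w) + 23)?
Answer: 3904/14015 - 128*sqrt(127)/127 ≈ -11.080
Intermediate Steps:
p(d) = -10 + d
q(w) = sqrt(13 + w) (q(w) = sqrt((-10 + w) + 23) = sqrt(13 + w))
t(-17, 64)/q(114) + 3904/R = (-2*64)/(sqrt(13 + 114)) + 3904/14015 = -128*sqrt(127)/127 + 3904*(1/14015) = -128*sqrt(127)/127 + 3904/14015 = 3904/14015 - 128*sqrt(127)/127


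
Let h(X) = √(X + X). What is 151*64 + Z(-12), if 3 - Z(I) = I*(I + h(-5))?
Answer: 9523 + 12*I*√10 ≈ 9523.0 + 37.947*I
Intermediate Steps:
h(X) = √2*√X (h(X) = √(2*X) = √2*√X)
Z(I) = 3 - I*(I + I*√10) (Z(I) = 3 - I*(I + √2*√(-5)) = 3 - I*(I + √2*(I*√5)) = 3 - I*(I + I*√10))
151*64 + Z(-12) = 151*64 + (3 - 1*(-12)² - 1*I*(-12)*√10) = 9664 + (3 - 1*144 + 12*I*√10) = 9664 + (3 - 144 + 12*I*√10) = 9664 + (-141 + 12*I*√10) = 9523 + 12*I*√10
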